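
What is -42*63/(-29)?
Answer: 2646/29 ≈ 91.241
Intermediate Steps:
-42*63/(-29) = -2646*(-1/29) = 2646/29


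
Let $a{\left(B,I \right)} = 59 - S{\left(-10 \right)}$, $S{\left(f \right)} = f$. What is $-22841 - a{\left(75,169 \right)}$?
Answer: $-22910$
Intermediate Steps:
$a{\left(B,I \right)} = 69$ ($a{\left(B,I \right)} = 59 - -10 = 59 + 10 = 69$)
$-22841 - a{\left(75,169 \right)} = -22841 - 69 = -22910$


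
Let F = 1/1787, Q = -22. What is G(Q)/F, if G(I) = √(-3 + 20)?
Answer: 1787*√17 ≈ 7368.0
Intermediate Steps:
G(I) = √17
F = 1/1787 ≈ 0.00055960
G(Q)/F = √17/(1/1787) = √17*1787 = 1787*√17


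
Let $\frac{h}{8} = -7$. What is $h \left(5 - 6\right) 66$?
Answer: $3696$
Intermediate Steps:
$h = -56$ ($h = 8 \left(-7\right) = -56$)
$h \left(5 - 6\right) 66 = - 56 \left(5 - 6\right) 66 = \left(-56\right) \left(-1\right) 66 = 56 \cdot 66 = 3696$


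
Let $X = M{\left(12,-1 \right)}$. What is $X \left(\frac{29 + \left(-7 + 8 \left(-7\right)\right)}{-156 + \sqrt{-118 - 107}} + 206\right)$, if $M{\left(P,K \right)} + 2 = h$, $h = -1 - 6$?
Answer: $- \frac{5064870}{2729} - \frac{510 i}{2729} \approx -1855.9 - 0.18688 i$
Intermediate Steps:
$h = -7$ ($h = -1 - 6 = -7$)
$M{\left(P,K \right)} = -9$ ($M{\left(P,K \right)} = -2 - 7 = -9$)
$X = -9$
$X \left(\frac{29 + \left(-7 + 8 \left(-7\right)\right)}{-156 + \sqrt{-118 - 107}} + 206\right) = - 9 \left(\frac{29 + \left(-7 + 8 \left(-7\right)\right)}{-156 + \sqrt{-118 - 107}} + 206\right) = - 9 \left(\frac{29 - 63}{-156 + \sqrt{-225}} + 206\right) = - 9 \left(\frac{29 - 63}{-156 + 15 i} + 206\right) = - 9 \left(- 34 \frac{-156 - 15 i}{24561} + 206\right) = - 9 \left(- \frac{34 \left(-156 - 15 i\right)}{24561} + 206\right) = - 9 \left(206 - \frac{34 \left(-156 - 15 i\right)}{24561}\right) = -1854 + \frac{34 \left(-156 - 15 i\right)}{2729}$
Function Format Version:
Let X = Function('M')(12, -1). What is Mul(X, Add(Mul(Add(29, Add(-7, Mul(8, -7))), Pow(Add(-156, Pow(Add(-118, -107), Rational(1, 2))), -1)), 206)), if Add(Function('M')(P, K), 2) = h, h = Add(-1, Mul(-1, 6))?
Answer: Add(Rational(-5064870, 2729), Mul(Rational(-510, 2729), I)) ≈ Add(-1855.9, Mul(-0.18688, I))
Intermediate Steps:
h = -7 (h = Add(-1, -6) = -7)
Function('M')(P, K) = -9 (Function('M')(P, K) = Add(-2, -7) = -9)
X = -9
Mul(X, Add(Mul(Add(29, Add(-7, Mul(8, -7))), Pow(Add(-156, Pow(Add(-118, -107), Rational(1, 2))), -1)), 206)) = Mul(-9, Add(Mul(Add(29, Add(-7, Mul(8, -7))), Pow(Add(-156, Pow(Add(-118, -107), Rational(1, 2))), -1)), 206)) = Mul(-9, Add(Mul(Add(29, Add(-7, -56)), Pow(Add(-156, Pow(-225, Rational(1, 2))), -1)), 206)) = Mul(-9, Add(Mul(Add(29, -63), Pow(Add(-156, Mul(15, I)), -1)), 206)) = Mul(-9, Add(Mul(-34, Mul(Rational(1, 24561), Add(-156, Mul(-15, I)))), 206)) = Mul(-9, Add(Mul(Rational(-34, 24561), Add(-156, Mul(-15, I))), 206)) = Mul(-9, Add(206, Mul(Rational(-34, 24561), Add(-156, Mul(-15, I))))) = Add(-1854, Mul(Rational(34, 2729), Add(-156, Mul(-15, I))))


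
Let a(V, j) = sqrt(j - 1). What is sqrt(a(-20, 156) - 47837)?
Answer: sqrt(-47837 + sqrt(155)) ≈ 218.69*I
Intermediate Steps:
a(V, j) = sqrt(-1 + j)
sqrt(a(-20, 156) - 47837) = sqrt(sqrt(-1 + 156) - 47837) = sqrt(sqrt(155) - 47837) = sqrt(-47837 + sqrt(155))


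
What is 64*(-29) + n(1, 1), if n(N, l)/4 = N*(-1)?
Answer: -1860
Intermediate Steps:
n(N, l) = -4*N (n(N, l) = 4*(N*(-1)) = 4*(-N) = -4*N)
64*(-29) + n(1, 1) = 64*(-29) - 4*1 = -1856 - 4 = -1860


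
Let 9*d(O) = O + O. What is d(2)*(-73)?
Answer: -292/9 ≈ -32.444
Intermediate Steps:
d(O) = 2*O/9 (d(O) = (O + O)/9 = (2*O)/9 = 2*O/9)
d(2)*(-73) = ((2/9)*2)*(-73) = (4/9)*(-73) = -292/9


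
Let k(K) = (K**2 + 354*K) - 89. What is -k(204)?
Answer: -113743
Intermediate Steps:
k(K) = -89 + K**2 + 354*K
-k(204) = -(-89 + 204**2 + 354*204) = -(-89 + 41616 + 72216) = -1*113743 = -113743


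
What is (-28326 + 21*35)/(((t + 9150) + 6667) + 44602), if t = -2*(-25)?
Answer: -1623/3557 ≈ -0.45628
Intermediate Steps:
t = 50
(-28326 + 21*35)/(((t + 9150) + 6667) + 44602) = (-28326 + 21*35)/(((50 + 9150) + 6667) + 44602) = (-28326 + 735)/((9200 + 6667) + 44602) = -27591/(15867 + 44602) = -27591/60469 = -27591*1/60469 = -1623/3557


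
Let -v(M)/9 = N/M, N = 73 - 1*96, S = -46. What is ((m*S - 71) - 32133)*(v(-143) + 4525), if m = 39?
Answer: -21992218264/143 ≈ -1.5379e+8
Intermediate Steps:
N = -23 (N = 73 - 96 = -23)
v(M) = 207/M (v(M) = -(-207)/M = 207/M)
((m*S - 71) - 32133)*(v(-143) + 4525) = ((39*(-46) - 71) - 32133)*(207/(-143) + 4525) = ((-1794 - 71) - 32133)*(207*(-1/143) + 4525) = (-1865 - 32133)*(-207/143 + 4525) = -33998*646868/143 = -21992218264/143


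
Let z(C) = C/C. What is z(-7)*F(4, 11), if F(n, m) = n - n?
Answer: 0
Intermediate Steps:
z(C) = 1
F(n, m) = 0
z(-7)*F(4, 11) = 1*0 = 0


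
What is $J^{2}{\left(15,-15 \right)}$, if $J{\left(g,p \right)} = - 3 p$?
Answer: $2025$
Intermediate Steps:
$J^{2}{\left(15,-15 \right)} = \left(\left(-3\right) \left(-15\right)\right)^{2} = 45^{2} = 2025$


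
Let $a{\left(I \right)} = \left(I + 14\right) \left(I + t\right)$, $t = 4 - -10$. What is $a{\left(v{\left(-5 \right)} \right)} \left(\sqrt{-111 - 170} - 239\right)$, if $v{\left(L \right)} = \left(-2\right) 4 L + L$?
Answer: $-573839 + 2401 i \sqrt{281} \approx -5.7384 \cdot 10^{5} + 40248.0 i$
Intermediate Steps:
$t = 14$ ($t = 4 + 10 = 14$)
$v{\left(L \right)} = - 7 L$ ($v{\left(L \right)} = - 8 L + L = - 7 L$)
$a{\left(I \right)} = \left(14 + I\right)^{2}$ ($a{\left(I \right)} = \left(I + 14\right) \left(I + 14\right) = \left(14 + I\right) \left(14 + I\right) = \left(14 + I\right)^{2}$)
$a{\left(v{\left(-5 \right)} \right)} \left(\sqrt{-111 - 170} - 239\right) = \left(196 + \left(\left(-7\right) \left(-5\right)\right)^{2} + 28 \left(\left(-7\right) \left(-5\right)\right)\right) \left(\sqrt{-111 - 170} - 239\right) = \left(196 + 35^{2} + 28 \cdot 35\right) \left(\sqrt{-281} - 239\right) = \left(196 + 1225 + 980\right) \left(i \sqrt{281} - 239\right) = 2401 \left(-239 + i \sqrt{281}\right) = -573839 + 2401 i \sqrt{281}$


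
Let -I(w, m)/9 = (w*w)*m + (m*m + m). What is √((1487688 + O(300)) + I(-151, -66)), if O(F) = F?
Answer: 6*√416477 ≈ 3872.1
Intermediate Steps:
I(w, m) = -9*m - 9*m² - 9*m*w² (I(w, m) = -9*((w*w)*m + (m*m + m)) = -9*(w²*m + (m² + m)) = -9*(m*w² + (m + m²)) = -9*(m + m² + m*w²) = -9*m - 9*m² - 9*m*w²)
√((1487688 + O(300)) + I(-151, -66)) = √((1487688 + 300) - 9*(-66)*(1 - 66 + (-151)²)) = √(1487988 - 9*(-66)*(1 - 66 + 22801)) = √(1487988 - 9*(-66)*22736) = √(1487988 + 13505184) = √14993172 = 6*√416477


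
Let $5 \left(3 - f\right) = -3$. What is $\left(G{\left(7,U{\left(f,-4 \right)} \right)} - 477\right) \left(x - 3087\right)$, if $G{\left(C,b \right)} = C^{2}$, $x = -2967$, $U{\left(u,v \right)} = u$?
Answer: $2591112$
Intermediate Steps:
$f = \frac{18}{5}$ ($f = 3 - - \frac{3}{5} = 3 + \frac{3}{5} = \frac{18}{5} \approx 3.6$)
$\left(G{\left(7,U{\left(f,-4 \right)} \right)} - 477\right) \left(x - 3087\right) = \left(7^{2} - 477\right) \left(-2967 - 3087\right) = \left(49 - 477\right) \left(-6054\right) = \left(-428\right) \left(-6054\right) = 2591112$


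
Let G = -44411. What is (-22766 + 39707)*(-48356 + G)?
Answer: -1571565747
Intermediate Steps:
(-22766 + 39707)*(-48356 + G) = (-22766 + 39707)*(-48356 - 44411) = 16941*(-92767) = -1571565747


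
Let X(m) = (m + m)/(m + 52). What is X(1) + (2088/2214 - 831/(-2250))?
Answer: 2200421/1629750 ≈ 1.3502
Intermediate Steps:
X(m) = 2*m/(52 + m) (X(m) = (2*m)/(52 + m) = 2*m/(52 + m))
X(1) + (2088/2214 - 831/(-2250)) = 2*1/(52 + 1) + (2088/2214 - 831/(-2250)) = 2*1/53 + (2088*(1/2214) - 831*(-1/2250)) = 2*1*(1/53) + (116/123 + 277/750) = 2/53 + 40357/30750 = 2200421/1629750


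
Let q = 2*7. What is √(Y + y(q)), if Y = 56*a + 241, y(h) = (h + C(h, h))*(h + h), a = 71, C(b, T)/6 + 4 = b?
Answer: √6289 ≈ 79.303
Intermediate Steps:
C(b, T) = -24 + 6*b
q = 14
y(h) = 2*h*(-24 + 7*h) (y(h) = (h + (-24 + 6*h))*(h + h) = (-24 + 7*h)*(2*h) = 2*h*(-24 + 7*h))
Y = 4217 (Y = 56*71 + 241 = 3976 + 241 = 4217)
√(Y + y(q)) = √(4217 + 2*14*(-24 + 7*14)) = √(4217 + 2*14*(-24 + 98)) = √(4217 + 2*14*74) = √(4217 + 2072) = √6289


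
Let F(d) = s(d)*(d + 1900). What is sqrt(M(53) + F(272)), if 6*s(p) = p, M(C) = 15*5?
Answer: 7*sqrt(2011) ≈ 313.91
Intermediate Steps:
M(C) = 75
s(p) = p/6
F(d) = d*(1900 + d)/6 (F(d) = (d/6)*(d + 1900) = (d/6)*(1900 + d) = d*(1900 + d)/6)
sqrt(M(53) + F(272)) = sqrt(75 + (1/6)*272*(1900 + 272)) = sqrt(75 + (1/6)*272*2172) = sqrt(75 + 98464) = sqrt(98539) = 7*sqrt(2011)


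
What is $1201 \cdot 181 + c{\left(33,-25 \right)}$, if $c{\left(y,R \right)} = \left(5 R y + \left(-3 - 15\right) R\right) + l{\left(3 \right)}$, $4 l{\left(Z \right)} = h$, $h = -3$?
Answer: $\frac{854821}{4} \approx 2.1371 \cdot 10^{5}$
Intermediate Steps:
$l{\left(Z \right)} = - \frac{3}{4}$ ($l{\left(Z \right)} = \frac{1}{4} \left(-3\right) = - \frac{3}{4}$)
$c{\left(y,R \right)} = - \frac{3}{4} - 18 R + 5 R y$ ($c{\left(y,R \right)} = \left(5 R y + \left(-3 - 15\right) R\right) - \frac{3}{4} = \left(5 R y - 18 R\right) - \frac{3}{4} = \left(- 18 R + 5 R y\right) - \frac{3}{4} = - \frac{3}{4} - 18 R + 5 R y$)
$1201 \cdot 181 + c{\left(33,-25 \right)} = 1201 \cdot 181 - \left(- \frac{1797}{4} + 4125\right) = 217381 - \frac{14703}{4} = \frac{854821}{4}$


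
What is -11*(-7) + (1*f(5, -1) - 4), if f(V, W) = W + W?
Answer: 71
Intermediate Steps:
f(V, W) = 2*W
-11*(-7) + (1*f(5, -1) - 4) = -11*(-7) + (1*(2*(-1)) - 4) = 77 + (1*(-2) - 4) = 77 + (-2 - 4) = 77 - 6 = 71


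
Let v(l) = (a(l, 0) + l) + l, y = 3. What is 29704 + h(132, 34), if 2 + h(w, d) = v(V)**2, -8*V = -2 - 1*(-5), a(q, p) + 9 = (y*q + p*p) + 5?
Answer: 1903137/64 ≈ 29737.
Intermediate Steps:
a(q, p) = -4 + p**2 + 3*q (a(q, p) = -9 + ((3*q + p*p) + 5) = -9 + ((3*q + p**2) + 5) = -9 + ((p**2 + 3*q) + 5) = -9 + (5 + p**2 + 3*q) = -4 + p**2 + 3*q)
V = -3/8 (V = -(-2 - 1*(-5))/8 = -(-2 + 5)/8 = -1/8*3 = -3/8 ≈ -0.37500)
v(l) = -4 + 5*l (v(l) = ((-4 + 0**2 + 3*l) + l) + l = ((-4 + 0 + 3*l) + l) + l = ((-4 + 3*l) + l) + l = (-4 + 4*l) + l = -4 + 5*l)
h(w, d) = 2081/64 (h(w, d) = -2 + (-4 + 5*(-3/8))**2 = -2 + (-4 - 15/8)**2 = -2 + (-47/8)**2 = -2 + 2209/64 = 2081/64)
29704 + h(132, 34) = 29704 + 2081/64 = 1903137/64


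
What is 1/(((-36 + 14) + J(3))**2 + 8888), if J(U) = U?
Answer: 1/9249 ≈ 0.00010812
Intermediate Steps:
1/(((-36 + 14) + J(3))**2 + 8888) = 1/(((-36 + 14) + 3)**2 + 8888) = 1/((-22 + 3)**2 + 8888) = 1/((-19)**2 + 8888) = 1/(361 + 8888) = 1/9249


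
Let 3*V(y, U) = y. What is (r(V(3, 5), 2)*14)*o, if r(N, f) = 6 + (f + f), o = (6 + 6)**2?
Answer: 20160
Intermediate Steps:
V(y, U) = y/3
o = 144 (o = 12**2 = 144)
r(N, f) = 6 + 2*f
(r(V(3, 5), 2)*14)*o = ((6 + 2*2)*14)*144 = ((6 + 4)*14)*144 = (10*14)*144 = 140*144 = 20160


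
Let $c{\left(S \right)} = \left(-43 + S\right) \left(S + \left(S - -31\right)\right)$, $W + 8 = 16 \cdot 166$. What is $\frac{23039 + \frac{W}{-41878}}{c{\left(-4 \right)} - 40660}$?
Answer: $- \frac{482412297}{874014799} \approx -0.55195$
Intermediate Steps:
$W = 2648$ ($W = -8 + 16 \cdot 166 = -8 + 2656 = 2648$)
$c{\left(S \right)} = \left(-43 + S\right) \left(31 + 2 S\right)$ ($c{\left(S \right)} = \left(-43 + S\right) \left(S + \left(S + 31\right)\right) = \left(-43 + S\right) \left(S + \left(31 + S\right)\right) = \left(-43 + S\right) \left(31 + 2 S\right)$)
$\frac{23039 + \frac{W}{-41878}}{c{\left(-4 \right)} - 40660} = \frac{23039 + \frac{2648}{-41878}}{\left(-1333 - -220 + 2 \left(-4\right)^{2}\right) - 40660} = \frac{23039 + 2648 \left(- \frac{1}{41878}\right)}{\left(-1333 + 220 + 2 \cdot 16\right) - 40660} = \frac{23039 - \frac{1324}{20939}}{\left(-1333 + 220 + 32\right) - 40660} = \frac{482412297}{20939 \left(-1081 - 40660\right)} = \frac{482412297}{20939 \left(-41741\right)} = \frac{482412297}{20939} \left(- \frac{1}{41741}\right) = - \frac{482412297}{874014799}$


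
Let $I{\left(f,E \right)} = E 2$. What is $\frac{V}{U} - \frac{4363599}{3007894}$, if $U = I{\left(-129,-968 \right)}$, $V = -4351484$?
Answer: $\frac{1635044335879}{727910348} \approx 2246.2$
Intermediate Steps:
$I{\left(f,E \right)} = 2 E$
$U = -1936$ ($U = 2 \left(-968\right) = -1936$)
$\frac{V}{U} - \frac{4363599}{3007894} = - \frac{4351484}{-1936} - \frac{4363599}{3007894} = \left(-4351484\right) \left(- \frac{1}{1936}\right) - \frac{4363599}{3007894} = \frac{1087871}{484} - \frac{4363599}{3007894} = \frac{1635044335879}{727910348}$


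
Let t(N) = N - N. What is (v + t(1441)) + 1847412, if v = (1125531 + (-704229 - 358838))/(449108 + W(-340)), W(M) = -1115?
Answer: 827627706580/447993 ≈ 1.8474e+6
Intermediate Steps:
t(N) = 0
v = 62464/447993 (v = (1125531 + (-704229 - 358838))/(449108 - 1115) = (1125531 - 1063067)/447993 = 62464*(1/447993) = 62464/447993 ≈ 0.13943)
(v + t(1441)) + 1847412 = (62464/447993 + 0) + 1847412 = 62464/447993 + 1847412 = 827627706580/447993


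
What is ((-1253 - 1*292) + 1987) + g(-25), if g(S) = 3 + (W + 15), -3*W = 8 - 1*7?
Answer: 1379/3 ≈ 459.67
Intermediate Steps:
W = -⅓ (W = -(8 - 1*7)/3 = -(8 - 7)/3 = -⅓*1 = -⅓ ≈ -0.33333)
g(S) = 53/3 (g(S) = 3 + (-⅓ + 15) = 3 + 44/3 = 53/3)
((-1253 - 1*292) + 1987) + g(-25) = ((-1253 - 1*292) + 1987) + 53/3 = ((-1253 - 292) + 1987) + 53/3 = (-1545 + 1987) + 53/3 = 442 + 53/3 = 1379/3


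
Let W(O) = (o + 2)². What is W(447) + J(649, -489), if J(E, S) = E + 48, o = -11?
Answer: 778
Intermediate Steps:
J(E, S) = 48 + E
W(O) = 81 (W(O) = (-11 + 2)² = (-9)² = 81)
W(447) + J(649, -489) = 81 + (48 + 649) = 81 + 697 = 778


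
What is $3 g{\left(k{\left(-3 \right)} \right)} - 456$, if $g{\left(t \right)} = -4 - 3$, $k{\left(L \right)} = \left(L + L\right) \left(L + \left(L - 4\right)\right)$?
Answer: $-477$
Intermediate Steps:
$k{\left(L \right)} = 2 L \left(-4 + 2 L\right)$ ($k{\left(L \right)} = 2 L \left(L + \left(L - 4\right)\right) = 2 L \left(L + \left(-4 + L\right)\right) = 2 L \left(-4 + 2 L\right)$)
$g{\left(t \right)} = -7$
$3 g{\left(k{\left(-3 \right)} \right)} - 456 = 3 \left(-7\right) - 456 = -21 - 456 = -477$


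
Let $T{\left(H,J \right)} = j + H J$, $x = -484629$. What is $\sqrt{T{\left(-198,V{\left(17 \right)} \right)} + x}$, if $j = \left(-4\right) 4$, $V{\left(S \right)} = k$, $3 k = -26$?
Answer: $i \sqrt{482929} \approx 694.93 i$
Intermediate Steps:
$k = - \frac{26}{3}$ ($k = \frac{1}{3} \left(-26\right) = - \frac{26}{3} \approx -8.6667$)
$V{\left(S \right)} = - \frac{26}{3}$
$j = -16$
$T{\left(H,J \right)} = -16 + H J$
$\sqrt{T{\left(-198,V{\left(17 \right)} \right)} + x} = \sqrt{\left(-16 - -1716\right) - 484629} = \sqrt{\left(-16 + 1716\right) - 484629} = \sqrt{1700 - 484629} = \sqrt{-482929} = i \sqrt{482929}$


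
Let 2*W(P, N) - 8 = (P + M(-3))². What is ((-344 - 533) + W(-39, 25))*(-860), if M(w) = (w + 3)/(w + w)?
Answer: 96750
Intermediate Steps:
M(w) = (3 + w)/(2*w) (M(w) = (3 + w)/((2*w)) = (3 + w)*(1/(2*w)) = (3 + w)/(2*w))
W(P, N) = 4 + P²/2 (W(P, N) = 4 + (P + (½)*(3 - 3)/(-3))²/2 = 4 + (P + (½)*(-⅓)*0)²/2 = 4 + (P + 0)²/2 = 4 + P²/2)
((-344 - 533) + W(-39, 25))*(-860) = ((-344 - 533) + (4 + (½)*(-39)²))*(-860) = (-877 + (4 + (½)*1521))*(-860) = (-877 + (4 + 1521/2))*(-860) = (-877 + 1529/2)*(-860) = -225/2*(-860) = 96750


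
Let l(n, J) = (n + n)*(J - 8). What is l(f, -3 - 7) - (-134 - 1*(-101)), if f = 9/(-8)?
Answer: 147/2 ≈ 73.500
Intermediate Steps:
f = -9/8 (f = 9*(-⅛) = -9/8 ≈ -1.1250)
l(n, J) = 2*n*(-8 + J) (l(n, J) = (2*n)*(-8 + J) = 2*n*(-8 + J))
l(f, -3 - 7) - (-134 - 1*(-101)) = 2*(-9/8)*(-8 + (-3 - 7)) - (-134 - 1*(-101)) = 2*(-9/8)*(-8 - 10) - (-134 + 101) = 2*(-9/8)*(-18) - 1*(-33) = 81/2 + 33 = 147/2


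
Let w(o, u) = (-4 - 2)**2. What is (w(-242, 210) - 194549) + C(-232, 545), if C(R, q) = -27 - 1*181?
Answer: -194721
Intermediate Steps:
C(R, q) = -208 (C(R, q) = -27 - 181 = -208)
w(o, u) = 36 (w(o, u) = (-6)**2 = 36)
(w(-242, 210) - 194549) + C(-232, 545) = (36 - 194549) - 208 = -194513 - 208 = -194721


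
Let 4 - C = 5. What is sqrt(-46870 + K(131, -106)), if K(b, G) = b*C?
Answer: I*sqrt(47001) ≈ 216.8*I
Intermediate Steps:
C = -1 (C = 4 - 1*5 = 4 - 5 = -1)
K(b, G) = -b (K(b, G) = b*(-1) = -b)
sqrt(-46870 + K(131, -106)) = sqrt(-46870 - 1*131) = sqrt(-46870 - 131) = sqrt(-47001) = I*sqrt(47001)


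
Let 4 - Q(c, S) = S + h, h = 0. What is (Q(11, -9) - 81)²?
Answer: 4624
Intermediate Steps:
Q(c, S) = 4 - S (Q(c, S) = 4 - (S + 0) = 4 - S)
(Q(11, -9) - 81)² = ((4 - 1*(-9)) - 81)² = ((4 + 9) - 81)² = (13 - 81)² = (-68)² = 4624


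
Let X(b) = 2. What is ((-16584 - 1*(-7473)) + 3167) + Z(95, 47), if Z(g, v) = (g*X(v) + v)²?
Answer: 50225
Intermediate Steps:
Z(g, v) = (v + 2*g)² (Z(g, v) = (g*2 + v)² = (2*g + v)² = (v + 2*g)²)
((-16584 - 1*(-7473)) + 3167) + Z(95, 47) = ((-16584 - 1*(-7473)) + 3167) + (47 + 2*95)² = ((-16584 + 7473) + 3167) + (47 + 190)² = (-9111 + 3167) + 237² = -5944 + 56169 = 50225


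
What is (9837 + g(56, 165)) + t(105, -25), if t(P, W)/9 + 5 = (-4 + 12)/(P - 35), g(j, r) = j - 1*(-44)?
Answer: 346256/35 ≈ 9893.0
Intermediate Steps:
g(j, r) = 44 + j (g(j, r) = j + 44 = 44 + j)
t(P, W) = -45 + 72/(-35 + P) (t(P, W) = -45 + 9*((-4 + 12)/(P - 35)) = -45 + 9*(8/(-35 + P)) = -45 + 72/(-35 + P))
(9837 + g(56, 165)) + t(105, -25) = (9837 + (44 + 56)) + 9*(183 - 5*105)/(-35 + 105) = (9837 + 100) + 9*(183 - 525)/70 = 9937 + 9*(1/70)*(-342) = 9937 - 1539/35 = 346256/35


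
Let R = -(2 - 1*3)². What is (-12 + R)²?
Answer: 169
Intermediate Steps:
R = -1 (R = -(2 - 3)² = -1*(-1)² = -1*1 = -1)
(-12 + R)² = (-12 - 1)² = (-13)² = 169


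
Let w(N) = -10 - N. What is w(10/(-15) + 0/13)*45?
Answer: -420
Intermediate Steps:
w(10/(-15) + 0/13)*45 = (-10 - (10/(-15) + 0/13))*45 = (-10 - (10*(-1/15) + 0*(1/13)))*45 = (-10 - (-2/3 + 0))*45 = (-10 - 1*(-2/3))*45 = (-10 + 2/3)*45 = -28/3*45 = -420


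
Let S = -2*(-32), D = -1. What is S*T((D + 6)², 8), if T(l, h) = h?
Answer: 512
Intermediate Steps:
S = 64
S*T((D + 6)², 8) = 64*8 = 512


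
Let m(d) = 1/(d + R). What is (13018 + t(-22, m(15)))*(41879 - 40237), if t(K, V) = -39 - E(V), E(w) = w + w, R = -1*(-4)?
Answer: 404915558/19 ≈ 2.1311e+7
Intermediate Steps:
R = 4
E(w) = 2*w
m(d) = 1/(4 + d) (m(d) = 1/(d + 4) = 1/(4 + d))
t(K, V) = -39 - 2*V
(13018 + t(-22, m(15)))*(41879 - 40237) = (13018 + (-39 - 2/(4 + 15)))*(41879 - 40237) = (13018 + (-39 - 2/19))*1642 = (13018 - 743/19)*1642 = (246599/19)*1642 = 404915558/19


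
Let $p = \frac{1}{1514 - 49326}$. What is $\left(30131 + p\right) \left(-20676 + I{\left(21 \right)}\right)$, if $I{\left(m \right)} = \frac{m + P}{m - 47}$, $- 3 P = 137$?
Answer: $- \frac{1161613520868317}{1864668} \approx -6.2296 \cdot 10^{8}$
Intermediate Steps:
$P = - \frac{137}{3}$ ($P = \left(- \frac{1}{3}\right) 137 = - \frac{137}{3} \approx -45.667$)
$I{\left(m \right)} = \frac{- \frac{137}{3} + m}{-47 + m}$ ($I{\left(m \right)} = \frac{m - \frac{137}{3}}{m - 47} = \frac{- \frac{137}{3} + m}{-47 + m}$)
$p = - \frac{1}{47812}$ ($p = \frac{1}{-47812} = - \frac{1}{47812} \approx -2.0915 \cdot 10^{-5}$)
$\left(30131 + p\right) \left(-20676 + I{\left(21 \right)}\right) = \left(30131 - \frac{1}{47812}\right) \left(-20676 + \frac{- \frac{137}{3} + 21}{-47 + 21}\right) = \frac{1440623371 \left(-20676 + \frac{1}{-26} \left(- \frac{74}{3}\right)\right)}{47812} = \frac{1440623371 \left(-20676 - - \frac{37}{39}\right)}{47812} = \frac{1440623371 \left(-20676 + \frac{37}{39}\right)}{47812} = \frac{1440623371}{47812} \left(- \frac{806327}{39}\right) = - \frac{1161613520868317}{1864668}$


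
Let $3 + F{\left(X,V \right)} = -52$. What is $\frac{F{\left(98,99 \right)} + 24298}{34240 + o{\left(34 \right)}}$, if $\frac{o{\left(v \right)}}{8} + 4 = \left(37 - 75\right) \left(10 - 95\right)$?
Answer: $\frac{8081}{20016} \approx 0.40373$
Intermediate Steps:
$F{\left(X,V \right)} = -55$ ($F{\left(X,V \right)} = -3 - 52 = -55$)
$o{\left(v \right)} = 25808$ ($o{\left(v \right)} = -32 + 8 \left(37 - 75\right) \left(10 - 95\right) = -32 + 8 \left(\left(-38\right) \left(-85\right)\right) = -32 + 8 \cdot 3230 = -32 + 25840 = 25808$)
$\frac{F{\left(98,99 \right)} + 24298}{34240 + o{\left(34 \right)}} = \frac{-55 + 24298}{34240 + 25808} = \frac{24243}{60048} = 24243 \cdot \frac{1}{60048} = \frac{8081}{20016}$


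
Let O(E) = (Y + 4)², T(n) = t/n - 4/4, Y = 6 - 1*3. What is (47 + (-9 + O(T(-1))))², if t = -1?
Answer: 7569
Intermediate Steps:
Y = 3 (Y = 6 - 3 = 3)
T(n) = -1 - 1/n (T(n) = -1/n - 4/4 = -1/n - 4*¼ = -1/n - 1 = -1 - 1/n)
O(E) = 49 (O(E) = (3 + 4)² = 7² = 49)
(47 + (-9 + O(T(-1))))² = (47 + (-9 + 49))² = (47 + 40)² = 87² = 7569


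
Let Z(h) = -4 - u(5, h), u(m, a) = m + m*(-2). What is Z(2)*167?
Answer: 167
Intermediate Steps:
u(m, a) = -m (u(m, a) = m - 2*m = -m)
Z(h) = 1 (Z(h) = -4 - (-1)*5 = -4 - 1*(-5) = -4 + 5 = 1)
Z(2)*167 = 1*167 = 167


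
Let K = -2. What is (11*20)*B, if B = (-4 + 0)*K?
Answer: 1760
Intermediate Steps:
B = 8 (B = (-4 + 0)*(-2) = -4*(-2) = 8)
(11*20)*B = (11*20)*8 = 220*8 = 1760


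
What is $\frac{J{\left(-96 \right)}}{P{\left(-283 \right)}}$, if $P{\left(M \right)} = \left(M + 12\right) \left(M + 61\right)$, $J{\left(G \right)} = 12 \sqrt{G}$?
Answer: $\frac{8 i \sqrt{6}}{10027} \approx 0.0019543 i$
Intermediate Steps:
$P{\left(M \right)} = \left(12 + M\right) \left(61 + M\right)$
$\frac{J{\left(-96 \right)}}{P{\left(-283 \right)}} = \frac{12 \sqrt{-96}}{732 + \left(-283\right)^{2} + 73 \left(-283\right)} = \frac{12 \cdot 4 i \sqrt{6}}{732 + 80089 - 20659} = \frac{48 i \sqrt{6}}{60162} = 48 i \sqrt{6} \cdot \frac{1}{60162} = \frac{8 i \sqrt{6}}{10027}$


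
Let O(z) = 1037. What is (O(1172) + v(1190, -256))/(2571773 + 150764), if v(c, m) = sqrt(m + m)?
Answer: 1037/2722537 + 16*I*sqrt(2)/2722537 ≈ 0.00038089 + 8.3112e-6*I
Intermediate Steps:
v(c, m) = sqrt(2)*sqrt(m) (v(c, m) = sqrt(2*m) = sqrt(2)*sqrt(m))
(O(1172) + v(1190, -256))/(2571773 + 150764) = (1037 + sqrt(2)*sqrt(-256))/(2571773 + 150764) = (1037 + sqrt(2)*(16*I))/2722537 = (1037 + 16*I*sqrt(2))*(1/2722537) = 1037/2722537 + 16*I*sqrt(2)/2722537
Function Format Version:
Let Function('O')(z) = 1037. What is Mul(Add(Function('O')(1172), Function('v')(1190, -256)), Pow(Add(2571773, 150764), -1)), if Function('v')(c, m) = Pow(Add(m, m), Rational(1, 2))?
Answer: Add(Rational(1037, 2722537), Mul(Rational(16, 2722537), I, Pow(2, Rational(1, 2)))) ≈ Add(0.00038089, Mul(8.3112e-6, I))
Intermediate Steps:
Function('v')(c, m) = Mul(Pow(2, Rational(1, 2)), Pow(m, Rational(1, 2))) (Function('v')(c, m) = Pow(Mul(2, m), Rational(1, 2)) = Mul(Pow(2, Rational(1, 2)), Pow(m, Rational(1, 2))))
Mul(Add(Function('O')(1172), Function('v')(1190, -256)), Pow(Add(2571773, 150764), -1)) = Mul(Add(1037, Mul(Pow(2, Rational(1, 2)), Pow(-256, Rational(1, 2)))), Pow(Add(2571773, 150764), -1)) = Mul(Add(1037, Mul(Pow(2, Rational(1, 2)), Mul(16, I))), Pow(2722537, -1)) = Mul(Add(1037, Mul(16, I, Pow(2, Rational(1, 2)))), Rational(1, 2722537)) = Add(Rational(1037, 2722537), Mul(Rational(16, 2722537), I, Pow(2, Rational(1, 2))))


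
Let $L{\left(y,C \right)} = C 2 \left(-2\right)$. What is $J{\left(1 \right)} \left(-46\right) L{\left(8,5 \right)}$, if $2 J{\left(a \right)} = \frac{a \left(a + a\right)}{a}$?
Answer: $920$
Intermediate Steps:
$L{\left(y,C \right)} = - 4 C$ ($L{\left(y,C \right)} = 2 C \left(-2\right) = - 4 C$)
$J{\left(a \right)} = a$ ($J{\left(a \right)} = \frac{a \left(a + a\right) \frac{1}{a}}{2} = \frac{a 2 a \frac{1}{a}}{2} = \frac{2 a^{2} \frac{1}{a}}{2} = \frac{2 a}{2} = a$)
$J{\left(1 \right)} \left(-46\right) L{\left(8,5 \right)} = 1 \left(-46\right) \left(\left(-4\right) 5\right) = \left(-46\right) \left(-20\right) = 920$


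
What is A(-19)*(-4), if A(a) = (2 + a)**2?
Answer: -1156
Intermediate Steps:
A(-19)*(-4) = (2 - 19)**2*(-4) = (-17)**2*(-4) = 289*(-4) = -1156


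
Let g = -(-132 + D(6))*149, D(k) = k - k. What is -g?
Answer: -19668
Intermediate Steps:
D(k) = 0
g = 19668 (g = -(-132 + 0)*149 = -(-132)*149 = -1*(-19668) = 19668)
-g = -1*19668 = -19668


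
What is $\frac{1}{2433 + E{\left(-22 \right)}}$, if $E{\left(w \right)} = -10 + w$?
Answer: $\frac{1}{2401} \approx 0.00041649$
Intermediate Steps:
$\frac{1}{2433 + E{\left(-22 \right)}} = \frac{1}{2433 - 32} = \frac{1}{2401}$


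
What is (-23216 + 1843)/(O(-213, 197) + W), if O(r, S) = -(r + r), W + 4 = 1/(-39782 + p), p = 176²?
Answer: -188210638/3716131 ≈ -50.647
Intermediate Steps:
p = 30976
W = -35225/8806 (W = -4 + 1/(-39782 + 30976) = -4 + 1/(-8806) = -4 - 1/8806 = -35225/8806 ≈ -4.0001)
O(r, S) = -2*r
(-23216 + 1843)/(O(-213, 197) + W) = (-23216 + 1843)/(-2*(-213) - 35225/8806) = -21373/(426 - 35225/8806) = -21373/3716131/8806 = -21373*8806/3716131 = -188210638/3716131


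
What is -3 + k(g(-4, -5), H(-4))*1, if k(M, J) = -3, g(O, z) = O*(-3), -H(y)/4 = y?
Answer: -6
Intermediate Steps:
H(y) = -4*y
g(O, z) = -3*O
-3 + k(g(-4, -5), H(-4))*1 = -3 - 3*1 = -3 - 3 = -6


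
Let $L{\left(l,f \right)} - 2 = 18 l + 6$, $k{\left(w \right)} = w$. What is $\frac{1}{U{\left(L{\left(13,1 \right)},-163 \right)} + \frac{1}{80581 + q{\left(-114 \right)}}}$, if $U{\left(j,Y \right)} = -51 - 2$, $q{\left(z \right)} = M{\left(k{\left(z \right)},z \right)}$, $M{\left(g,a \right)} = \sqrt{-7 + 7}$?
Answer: $- \frac{80581}{4270792} \approx -0.018868$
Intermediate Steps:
$L{\left(l,f \right)} = 8 + 18 l$ ($L{\left(l,f \right)} = 2 + \left(18 l + 6\right) = 2 + \left(6 + 18 l\right) = 8 + 18 l$)
$M{\left(g,a \right)} = 0$ ($M{\left(g,a \right)} = \sqrt{0} = 0$)
$q{\left(z \right)} = 0$
$U{\left(j,Y \right)} = -53$ ($U{\left(j,Y \right)} = -51 - 2 = -53$)
$\frac{1}{U{\left(L{\left(13,1 \right)},-163 \right)} + \frac{1}{80581 + q{\left(-114 \right)}}} = \frac{1}{-53 + \frac{1}{80581 + 0}} = \frac{1}{-53 + \frac{1}{80581}} = \frac{1}{- \frac{4270792}{80581}} = - \frac{80581}{4270792}$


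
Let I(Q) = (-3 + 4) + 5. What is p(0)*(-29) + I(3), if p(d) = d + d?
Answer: 6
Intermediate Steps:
I(Q) = 6 (I(Q) = 1 + 5 = 6)
p(d) = 2*d
p(0)*(-29) + I(3) = (2*0)*(-29) + 6 = 0*(-29) + 6 = 0 + 6 = 6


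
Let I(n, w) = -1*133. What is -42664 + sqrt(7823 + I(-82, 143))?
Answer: -42664 + sqrt(7690) ≈ -42576.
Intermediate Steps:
I(n, w) = -133
-42664 + sqrt(7823 + I(-82, 143)) = -42664 + sqrt(7823 - 133) = -42664 + sqrt(7690)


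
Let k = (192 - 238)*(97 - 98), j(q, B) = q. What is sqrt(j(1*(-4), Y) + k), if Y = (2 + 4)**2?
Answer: sqrt(42) ≈ 6.4807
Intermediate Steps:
Y = 36 (Y = 6**2 = 36)
k = 46 (k = -46*(-1) = 46)
sqrt(j(1*(-4), Y) + k) = sqrt(1*(-4) + 46) = sqrt(-4 + 46) = sqrt(42)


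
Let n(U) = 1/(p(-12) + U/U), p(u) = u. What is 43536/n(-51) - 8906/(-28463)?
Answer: -13630807942/28463 ≈ -4.7890e+5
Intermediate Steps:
n(U) = -1/11 (n(U) = 1/(-12 + U/U) = 1/(-12 + 1) = 1/(-11) = -1/11)
43536/n(-51) - 8906/(-28463) = 43536/(-1/11) - 8906/(-28463) = 43536*(-11) - 8906*(-1/28463) = -478896 + 8906/28463 = -13630807942/28463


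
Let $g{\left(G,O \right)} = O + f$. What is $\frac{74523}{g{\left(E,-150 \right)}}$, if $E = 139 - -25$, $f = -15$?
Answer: $- \frac{24841}{55} \approx -451.65$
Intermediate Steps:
$E = 164$ ($E = 139 + 25 = 164$)
$g{\left(G,O \right)} = -15 + O$ ($g{\left(G,O \right)} = O - 15 = -15 + O$)
$\frac{74523}{g{\left(E,-150 \right)}} = \frac{74523}{-15 - 150} = \frac{74523}{-165} = 74523 \left(- \frac{1}{165}\right) = - \frac{24841}{55}$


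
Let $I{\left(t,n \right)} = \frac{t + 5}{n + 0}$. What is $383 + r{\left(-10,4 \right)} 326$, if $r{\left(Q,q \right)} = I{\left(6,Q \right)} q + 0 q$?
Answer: $- \frac{5257}{5} \approx -1051.4$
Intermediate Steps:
$I{\left(t,n \right)} = \frac{5 + t}{n}$
$r{\left(Q,q \right)} = \frac{11 q}{Q}$ ($r{\left(Q,q \right)} = \frac{5 + 6}{Q} q + 0 q = \frac{1}{Q} 11 q + 0 = \frac{11}{Q} q + 0 = \frac{11 q}{Q} + 0 = \frac{11 q}{Q}$)
$383 + r{\left(-10,4 \right)} 326 = 383 + 11 \cdot 4 \frac{1}{-10} \cdot 326 = 383 + 11 \cdot 4 \left(- \frac{1}{10}\right) 326 = 383 - \frac{7172}{5} = - \frac{5257}{5}$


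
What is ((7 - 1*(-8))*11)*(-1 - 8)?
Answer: -1485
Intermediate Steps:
((7 - 1*(-8))*11)*(-1 - 8) = ((7 + 8)*11)*(-9) = (15*11)*(-9) = 165*(-9) = -1485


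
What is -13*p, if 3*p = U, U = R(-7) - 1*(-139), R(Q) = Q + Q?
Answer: -1625/3 ≈ -541.67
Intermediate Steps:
R(Q) = 2*Q
U = 125 (U = 2*(-7) - 1*(-139) = -14 + 139 = 125)
p = 125/3 (p = (1/3)*125 = 125/3 ≈ 41.667)
-13*p = -13*125/3 = -1625/3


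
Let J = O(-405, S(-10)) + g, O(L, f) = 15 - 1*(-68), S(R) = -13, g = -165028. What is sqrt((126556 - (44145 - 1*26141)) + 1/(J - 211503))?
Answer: sqrt(240363126141190)/47056 ≈ 329.47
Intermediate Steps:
O(L, f) = 83 (O(L, f) = 15 + 68 = 83)
J = -164945 (J = 83 - 165028 = -164945)
sqrt((126556 - (44145 - 1*26141)) + 1/(J - 211503)) = sqrt((126556 - (44145 - 1*26141)) + 1/(-164945 - 211503)) = sqrt((126556 - (44145 - 26141)) + 1/(-376448)) = sqrt((126556 - 1*18004) - 1/376448) = sqrt((126556 - 18004) - 1/376448) = sqrt(108552 - 1/376448) = sqrt(40864183295/376448) = sqrt(240363126141190)/47056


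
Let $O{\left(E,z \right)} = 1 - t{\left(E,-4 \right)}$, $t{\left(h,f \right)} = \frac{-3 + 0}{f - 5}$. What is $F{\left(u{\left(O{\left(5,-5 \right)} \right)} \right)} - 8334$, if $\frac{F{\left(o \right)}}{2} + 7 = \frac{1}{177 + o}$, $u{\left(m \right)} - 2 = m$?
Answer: $- \frac{4499566}{539} \approx -8348.0$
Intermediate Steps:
$t{\left(h,f \right)} = - \frac{3}{-5 + f}$
$O{\left(E,z \right)} = \frac{2}{3}$ ($O{\left(E,z \right)} = 1 - - \frac{3}{-5 - 4} = 1 - - \frac{3}{-9} = 1 - \left(-3\right) \left(- \frac{1}{9}\right) = 1 - \frac{1}{3} = \frac{2}{3}$)
$u{\left(m \right)} = 2 + m$
$F{\left(o \right)} = -14 + \frac{2}{177 + o}$
$F{\left(u{\left(O{\left(5,-5 \right)} \right)} \right)} - 8334 = \frac{2 \left(-1238 - 7 \left(2 + \frac{2}{3}\right)\right)}{177 + \left(2 + \frac{2}{3}\right)} - 8334 = \frac{2 \left(-1238 - \frac{56}{3}\right)}{177 + \frac{8}{3}} - 8334 = \frac{2 \left(-1238 - \frac{56}{3}\right)}{\frac{539}{3}} - 8334 = 2 \cdot \frac{3}{539} \left(- \frac{3770}{3}\right) - 8334 = - \frac{7540}{539} - 8334 = - \frac{4499566}{539}$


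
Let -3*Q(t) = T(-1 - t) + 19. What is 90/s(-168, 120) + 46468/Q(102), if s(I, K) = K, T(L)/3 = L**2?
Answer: -231039/63692 ≈ -3.6274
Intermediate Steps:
T(L) = 3*L**2
Q(t) = -19/3 - (-1 - t)**2 (Q(t) = -(3*(-1 - t)**2 + 19)/3 = -(19 + 3*(-1 - t)**2)/3 = -19/3 - (-1 - t)**2)
90/s(-168, 120) + 46468/Q(102) = 90/120 + 46468/(-19/3 - (1 + 102)**2) = 90*(1/120) + 46468/(-19/3 - 1*103**2) = 3/4 + 46468/(-19/3 - 1*10609) = 3/4 + 46468/(-19/3 - 10609) = 3/4 + 46468/(-31846/3) = 3/4 + 46468*(-3/31846) = 3/4 - 69702/15923 = -231039/63692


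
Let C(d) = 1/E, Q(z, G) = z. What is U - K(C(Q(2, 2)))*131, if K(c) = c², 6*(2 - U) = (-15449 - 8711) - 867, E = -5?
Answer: 625189/150 ≈ 4167.9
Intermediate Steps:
C(d) = -⅕ (C(d) = 1/(-5) = -⅕)
U = 25039/6 (U = 2 - ((-15449 - 8711) - 867)/6 = 2 - (-24160 - 867)/6 = 2 - ⅙*(-25027) = 2 + 25027/6 = 25039/6 ≈ 4173.2)
U - K(C(Q(2, 2)))*131 = 25039/6 - (-⅕)²*131 = 25039/6 - 131/25 = 625189/150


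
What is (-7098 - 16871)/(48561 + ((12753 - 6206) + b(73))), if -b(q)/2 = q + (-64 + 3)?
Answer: -23969/55084 ≈ -0.43514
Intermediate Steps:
b(q) = 122 - 2*q (b(q) = -2*(q + (-64 + 3)) = -2*(q - 61) = -2*(-61 + q) = 122 - 2*q)
(-7098 - 16871)/(48561 + ((12753 - 6206) + b(73))) = (-7098 - 16871)/(48561 + ((12753 - 6206) + (122 - 2*73))) = -23969/(48561 + (6547 + (122 - 146))) = -23969/(48561 + (6547 - 24)) = -23969/(48561 + 6523) = -23969/55084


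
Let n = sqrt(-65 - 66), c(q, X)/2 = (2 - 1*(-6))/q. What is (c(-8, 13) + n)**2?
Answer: (-2 + I*sqrt(131))**2 ≈ -127.0 - 45.782*I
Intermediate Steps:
c(q, X) = 16/q (c(q, X) = 2*((2 - 1*(-6))/q) = 2*((2 + 6)/q) = 2*(8/q) = 16/q)
n = I*sqrt(131) (n = sqrt(-131) = I*sqrt(131) ≈ 11.446*I)
(c(-8, 13) + n)**2 = (16/(-8) + I*sqrt(131))**2 = (16*(-1/8) + I*sqrt(131))**2 = (-2 + I*sqrt(131))**2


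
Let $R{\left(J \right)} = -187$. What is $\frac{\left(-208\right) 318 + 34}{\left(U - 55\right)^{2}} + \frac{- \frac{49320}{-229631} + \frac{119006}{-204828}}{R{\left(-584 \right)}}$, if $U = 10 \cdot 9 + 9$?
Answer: $- \frac{600659485509793}{17591037067032} \approx -34.146$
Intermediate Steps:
$U = 99$ ($U = 90 + 9 = 99$)
$\frac{\left(-208\right) 318 + 34}{\left(U - 55\right)^{2}} + \frac{- \frac{49320}{-229631} + \frac{119006}{-204828}}{R{\left(-584 \right)}} = \frac{\left(-208\right) 318 + 34}{\left(99 - 55\right)^{2}} + \frac{- \frac{49320}{-229631} + \frac{119006}{-204828}}{-187} = \frac{-66144 + 34}{44^{2}} + \left(\left(-49320\right) \left(- \frac{1}{229631}\right) + 119006 \left(- \frac{1}{204828}\right)\right) \left(- \frac{1}{187}\right) = - \frac{66110}{1936} + \left(\frac{49320}{229631} - \frac{59503}{102414}\right) \left(- \frac{1}{187}\right) = \left(-66110\right) \frac{1}{1936} - - \frac{8612674913}{4397759266758} = - \frac{3005}{88} + \frac{8612674913}{4397759266758} = - \frac{600659485509793}{17591037067032}$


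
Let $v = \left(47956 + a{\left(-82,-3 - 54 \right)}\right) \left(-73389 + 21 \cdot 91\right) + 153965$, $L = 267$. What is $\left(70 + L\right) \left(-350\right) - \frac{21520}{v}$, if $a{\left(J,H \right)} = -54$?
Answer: $- \frac{403835463256930}{3423785191} \approx -1.1795 \cdot 10^{5}$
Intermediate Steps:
$v = -3423785191$ ($v = \left(47956 - 54\right) \left(-73389 + 21 \cdot 91\right) + 153965 = 47902 \left(-73389 + 1911\right) + 153965 = 47902 \left(-71478\right) + 153965 = -3423939156 + 153965 = -3423785191$)
$\left(70 + L\right) \left(-350\right) - \frac{21520}{v} = \left(70 + 267\right) \left(-350\right) - \frac{21520}{-3423785191} = 337 \left(-350\right) - - \frac{21520}{3423785191} = -117950 + \frac{21520}{3423785191} = - \frac{403835463256930}{3423785191}$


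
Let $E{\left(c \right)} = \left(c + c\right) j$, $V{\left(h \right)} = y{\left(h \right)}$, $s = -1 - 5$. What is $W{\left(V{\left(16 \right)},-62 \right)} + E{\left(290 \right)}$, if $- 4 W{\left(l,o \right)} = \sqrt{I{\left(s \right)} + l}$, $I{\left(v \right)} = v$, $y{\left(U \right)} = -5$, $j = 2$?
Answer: $1160 - \frac{i \sqrt{11}}{4} \approx 1160.0 - 0.82916 i$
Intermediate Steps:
$s = -6$
$V{\left(h \right)} = -5$
$E{\left(c \right)} = 4 c$ ($E{\left(c \right)} = \left(c + c\right) 2 = 2 c 2 = 4 c$)
$W{\left(l,o \right)} = - \frac{\sqrt{-6 + l}}{4}$
$W{\left(V{\left(16 \right)},-62 \right)} + E{\left(290 \right)} = - \frac{\sqrt{-6 - 5}}{4} + 4 \cdot 290 = - \frac{\sqrt{-11}}{4} + 1160 = - \frac{i \sqrt{11}}{4} + 1160 = 1160 - \frac{i \sqrt{11}}{4}$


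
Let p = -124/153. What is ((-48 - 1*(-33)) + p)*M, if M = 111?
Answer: -89503/51 ≈ -1755.0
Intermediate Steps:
p = -124/153 (p = -124*1/153 = -124/153 ≈ -0.81046)
((-48 - 1*(-33)) + p)*M = ((-48 - 1*(-33)) - 124/153)*111 = ((-48 + 33) - 124/153)*111 = (-15 - 124/153)*111 = -2419/153*111 = -89503/51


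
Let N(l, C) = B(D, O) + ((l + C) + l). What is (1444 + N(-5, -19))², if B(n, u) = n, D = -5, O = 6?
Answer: 1988100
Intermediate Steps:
N(l, C) = -5 + C + 2*l (N(l, C) = -5 + ((l + C) + l) = -5 + ((C + l) + l) = -5 + (C + 2*l) = -5 + C + 2*l)
(1444 + N(-5, -19))² = (1444 + (-5 - 19 + 2*(-5)))² = (1444 + (-5 - 19 - 10))² = (1444 - 34)² = 1410² = 1988100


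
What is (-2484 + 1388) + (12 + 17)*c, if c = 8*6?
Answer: 296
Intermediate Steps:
c = 48
(-2484 + 1388) + (12 + 17)*c = (-2484 + 1388) + (12 + 17)*48 = -1096 + 29*48 = -1096 + 1392 = 296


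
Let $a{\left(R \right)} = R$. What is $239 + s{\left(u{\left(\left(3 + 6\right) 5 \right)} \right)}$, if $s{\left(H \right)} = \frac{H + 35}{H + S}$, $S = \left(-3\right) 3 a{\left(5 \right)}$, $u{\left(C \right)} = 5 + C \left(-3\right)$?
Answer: $\frac{8384}{35} \approx 239.54$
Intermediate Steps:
$u{\left(C \right)} = 5 - 3 C$
$S = -45$ ($S = \left(-3\right) 3 \cdot 5 = \left(-9\right) 5 = -45$)
$s{\left(H \right)} = \frac{35 + H}{-45 + H}$ ($s{\left(H \right)} = \frac{H + 35}{H - 45} = \frac{35 + H}{-45 + H}$)
$239 + s{\left(u{\left(\left(3 + 6\right) 5 \right)} \right)} = 239 + \frac{35 + \left(5 - 3 \left(3 + 6\right) 5\right)}{-45 + \left(5 - 3 \left(3 + 6\right) 5\right)} = 239 + \frac{35 + \left(5 - 3 \cdot 9 \cdot 5\right)}{-45 + \left(5 - 3 \cdot 9 \cdot 5\right)} = 239 + \frac{35 + \left(5 - 135\right)}{-45 + \left(5 - 135\right)} = 239 + \frac{35 - 130}{-45 - 130} = 239 + \frac{1}{-175} \left(-95\right) = 239 - - \frac{19}{35} = 239 + \frac{19}{35} = \frac{8384}{35}$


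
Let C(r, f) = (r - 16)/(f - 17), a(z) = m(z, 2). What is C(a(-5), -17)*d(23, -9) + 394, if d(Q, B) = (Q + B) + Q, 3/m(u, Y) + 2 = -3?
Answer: 70051/170 ≈ 412.06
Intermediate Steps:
m(u, Y) = -⅗ (m(u, Y) = 3/(-2 - 3) = 3/(-5) = 3*(-⅕) = -⅗)
a(z) = -⅗
C(r, f) = (-16 + r)/(-17 + f)
d(Q, B) = B + 2*Q (d(Q, B) = (B + Q) + Q = B + 2*Q)
C(a(-5), -17)*d(23, -9) + 394 = ((-16 - ⅗)/(-17 - 17))*(-9 + 2*23) + 394 = (-83/5/(-34))*(-9 + 46) + 394 = -1/34*(-83/5)*37 + 394 = (83/170)*37 + 394 = 3071/170 + 394 = 70051/170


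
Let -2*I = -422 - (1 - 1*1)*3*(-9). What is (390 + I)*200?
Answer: 120200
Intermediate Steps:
I = 211 (I = -(-422 - (1 - 1*1)*3*(-9))/2 = -(-422 - (1 - 1)*3*(-9))/2 = -(-422 - 0*3*(-9))/2 = -(-422 - 0*(-9))/2 = -(-422 - 1*0)/2 = -(-422 + 0)/2 = -½*(-422) = 211)
(390 + I)*200 = (390 + 211)*200 = 601*200 = 120200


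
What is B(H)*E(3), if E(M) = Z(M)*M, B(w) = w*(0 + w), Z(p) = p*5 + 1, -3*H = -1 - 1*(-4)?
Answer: 48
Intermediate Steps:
H = -1 (H = -(-1 - 1*(-4))/3 = -(-1 + 4)/3 = -1/3*3 = -1)
Z(p) = 1 + 5*p (Z(p) = 5*p + 1 = 1 + 5*p)
B(w) = w**2 (B(w) = w*w = w**2)
E(M) = M*(1 + 5*M) (E(M) = (1 + 5*M)*M = M*(1 + 5*M))
B(H)*E(3) = (-1)**2*(3*(1 + 5*3)) = 1*(3*(1 + 15)) = 1*(3*16) = 1*48 = 48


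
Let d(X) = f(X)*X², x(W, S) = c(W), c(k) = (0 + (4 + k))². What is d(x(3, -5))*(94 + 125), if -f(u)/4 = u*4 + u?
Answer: -515302620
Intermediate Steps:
c(k) = (4 + k)²
f(u) = -20*u (f(u) = -4*(u*4 + u) = -4*(4*u + u) = -20*u)
x(W, S) = (4 + W)²
d(X) = -20*X³ (d(X) = (-20*X)*X² = -20*X³)
d(x(3, -5))*(94 + 125) = (-20*(4 + 3)⁶)*(94 + 125) = -20*(7²)³*219 = -20*49³*219 = -20*117649*219 = -2352980*219 = -515302620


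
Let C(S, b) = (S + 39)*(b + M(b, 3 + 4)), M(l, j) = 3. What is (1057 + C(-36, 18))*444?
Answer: 497280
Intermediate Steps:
C(S, b) = (3 + b)*(39 + S) (C(S, b) = (S + 39)*(b + 3) = (39 + S)*(3 + b) = (3 + b)*(39 + S))
(1057 + C(-36, 18))*444 = (1057 + (117 + 3*(-36) + 39*18 - 36*18))*444 = (1057 + (117 - 108 + 702 - 648))*444 = (1057 + 63)*444 = 1120*444 = 497280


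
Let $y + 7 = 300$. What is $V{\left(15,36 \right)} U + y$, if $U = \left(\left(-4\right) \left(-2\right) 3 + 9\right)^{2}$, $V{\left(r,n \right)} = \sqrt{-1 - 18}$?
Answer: $293 + 1089 i \sqrt{19} \approx 293.0 + 4746.8 i$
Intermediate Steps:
$V{\left(r,n \right)} = i \sqrt{19}$ ($V{\left(r,n \right)} = \sqrt{-19} = i \sqrt{19}$)
$U = 1089$ ($U = \left(8 \cdot 3 + 9\right)^{2} = \left(24 + 9\right)^{2} = 33^{2} = 1089$)
$y = 293$ ($y = -7 + 300 = 293$)
$V{\left(15,36 \right)} U + y = i \sqrt{19} \cdot 1089 + 293 = 1089 i \sqrt{19} + 293 = 293 + 1089 i \sqrt{19}$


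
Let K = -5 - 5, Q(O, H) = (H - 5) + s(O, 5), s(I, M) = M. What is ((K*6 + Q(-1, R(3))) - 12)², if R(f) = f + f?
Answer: 4356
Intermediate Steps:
R(f) = 2*f
Q(O, H) = H (Q(O, H) = (H - 5) + 5 = (-5 + H) + 5 = H)
K = -10
((K*6 + Q(-1, R(3))) - 12)² = ((-10*6 + 2*3) - 12)² = ((-60 + 6) - 12)² = (-54 - 12)² = (-66)² = 4356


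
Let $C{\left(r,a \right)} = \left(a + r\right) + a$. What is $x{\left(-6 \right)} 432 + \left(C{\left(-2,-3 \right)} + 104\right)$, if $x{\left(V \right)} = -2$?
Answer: $-768$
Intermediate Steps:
$C{\left(r,a \right)} = r + 2 a$
$x{\left(-6 \right)} 432 + \left(C{\left(-2,-3 \right)} + 104\right) = \left(-2\right) 432 + \left(\left(-2 + 2 \left(-3\right)\right) + 104\right) = -864 + \left(\left(-2 - 6\right) + 104\right) = -864 + \left(-8 + 104\right) = -864 + 96 = -768$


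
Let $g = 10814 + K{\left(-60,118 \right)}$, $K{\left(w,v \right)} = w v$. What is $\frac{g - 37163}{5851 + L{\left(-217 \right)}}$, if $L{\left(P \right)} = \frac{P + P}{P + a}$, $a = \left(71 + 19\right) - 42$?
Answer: $- \frac{1883167}{329751} \approx -5.7109$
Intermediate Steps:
$a = 48$ ($a = 90 - 42 = 48$)
$K{\left(w,v \right)} = v w$
$g = 3734$ ($g = 10814 + 118 \left(-60\right) = 10814 - 7080 = 3734$)
$L{\left(P \right)} = \frac{2 P}{48 + P}$ ($L{\left(P \right)} = \frac{P + P}{P + 48} = \frac{2 P}{48 + P}$)
$\frac{g - 37163}{5851 + L{\left(-217 \right)}} = \frac{3734 - 37163}{5851 + 2 \left(-217\right) \frac{1}{48 - 217}} = - \frac{33429}{5851 + 2 \left(-217\right) \frac{1}{-169}} = - \frac{33429}{5851 + 2 \left(-217\right) \left(- \frac{1}{169}\right)} = - \frac{33429}{5851 + \frac{434}{169}} = - \frac{33429}{\frac{989253}{169}} = \left(-33429\right) \frac{169}{989253} = - \frac{1883167}{329751}$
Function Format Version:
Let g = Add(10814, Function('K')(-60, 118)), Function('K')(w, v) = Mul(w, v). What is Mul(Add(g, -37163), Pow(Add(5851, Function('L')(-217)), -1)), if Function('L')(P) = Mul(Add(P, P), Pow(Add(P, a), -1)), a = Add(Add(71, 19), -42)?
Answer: Rational(-1883167, 329751) ≈ -5.7109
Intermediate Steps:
a = 48 (a = Add(90, -42) = 48)
Function('K')(w, v) = Mul(v, w)
g = 3734 (g = Add(10814, Mul(118, -60)) = Add(10814, -7080) = 3734)
Function('L')(P) = Mul(2, P, Pow(Add(48, P), -1)) (Function('L')(P) = Mul(Add(P, P), Pow(Add(P, 48), -1)) = Mul(Mul(2, P), Pow(Add(48, P), -1)) = Mul(2, P, Pow(Add(48, P), -1)))
Mul(Add(g, -37163), Pow(Add(5851, Function('L')(-217)), -1)) = Mul(Add(3734, -37163), Pow(Add(5851, Mul(2, -217, Pow(Add(48, -217), -1))), -1)) = Mul(-33429, Pow(Add(5851, Mul(2, -217, Pow(-169, -1))), -1)) = Mul(-33429, Pow(Add(5851, Mul(2, -217, Rational(-1, 169))), -1)) = Mul(-33429, Pow(Add(5851, Rational(434, 169)), -1)) = Mul(-33429, Pow(Rational(989253, 169), -1)) = Mul(-33429, Rational(169, 989253)) = Rational(-1883167, 329751)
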